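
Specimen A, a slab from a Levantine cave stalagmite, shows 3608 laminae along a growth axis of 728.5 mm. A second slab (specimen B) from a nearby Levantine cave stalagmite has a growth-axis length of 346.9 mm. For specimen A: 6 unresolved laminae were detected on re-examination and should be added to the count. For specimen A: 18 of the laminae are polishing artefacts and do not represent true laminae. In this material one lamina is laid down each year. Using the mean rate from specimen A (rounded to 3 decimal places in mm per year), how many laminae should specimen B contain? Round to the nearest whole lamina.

1709 laminae

Specimen A: after corrections the count is 3608 − 18 + 6 = 3596 laminae.
A: 728.5 mm over 3596 years gives 728.5 / 3596 ≈ 0.203 mm/yr.
For B, 346.9 / 0.203 = 1708.87 years ≈ 1709 laminae.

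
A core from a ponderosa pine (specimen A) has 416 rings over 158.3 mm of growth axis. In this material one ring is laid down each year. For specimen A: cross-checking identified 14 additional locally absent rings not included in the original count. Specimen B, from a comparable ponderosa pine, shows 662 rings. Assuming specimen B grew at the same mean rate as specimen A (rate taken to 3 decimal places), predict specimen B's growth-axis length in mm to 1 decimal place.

243.6 mm

Specimen A: adjusted count: 416 + 14 = 430 rings.
A: Extension rate ≈ 158.3 / 430 = 0.368 mm/year.
B's length ≈ 0.368 × 662 = 243.6 mm.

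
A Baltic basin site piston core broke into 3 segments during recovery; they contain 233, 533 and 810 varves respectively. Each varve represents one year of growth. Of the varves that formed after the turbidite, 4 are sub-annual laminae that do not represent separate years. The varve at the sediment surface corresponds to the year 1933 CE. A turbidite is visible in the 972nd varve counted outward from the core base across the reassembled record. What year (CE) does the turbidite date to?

Total varves = 233 + 533 + 810 = 1576.
Between varve 972 and the sediment surface there are 1576 − 972 = 604 varves.
Excluding 4 false varves: 604 − 4 = 600.
The varve at the sediment surface is 1933 CE, so the turbidite dates to 1933 − 600 = 1333 CE.

1333 CE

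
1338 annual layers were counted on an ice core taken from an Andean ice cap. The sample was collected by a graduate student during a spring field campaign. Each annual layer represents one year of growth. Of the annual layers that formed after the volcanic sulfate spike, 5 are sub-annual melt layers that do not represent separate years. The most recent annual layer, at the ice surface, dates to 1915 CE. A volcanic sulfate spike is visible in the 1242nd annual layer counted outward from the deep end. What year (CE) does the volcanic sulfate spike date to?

1824 CE

The volcanic sulfate spike sits at annual layer 1242 from the deep end, so 1338 − 1242 = 96 annual layers formed after it.
96 − 5 false = 91 true annual layers after the volcanic sulfate spike.
The annual layer at the ice surface is 1915 CE, so the volcanic sulfate spike dates to 1915 − 91 = 1824 CE.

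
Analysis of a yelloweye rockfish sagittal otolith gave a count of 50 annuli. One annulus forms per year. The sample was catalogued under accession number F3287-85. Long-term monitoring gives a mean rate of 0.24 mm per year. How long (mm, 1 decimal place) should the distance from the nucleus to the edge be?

50 years of growth are recorded.
Length ≈ 0.24 × 50 = 12.0 mm.

12.0 mm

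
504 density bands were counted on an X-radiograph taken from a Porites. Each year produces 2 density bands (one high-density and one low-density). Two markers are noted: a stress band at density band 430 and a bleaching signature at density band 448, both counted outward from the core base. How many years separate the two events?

9 years

The two markers are separated by 448 − 430 = 18 density bands.
18 density bands at 2 per year is 18 / 2 = 9 years.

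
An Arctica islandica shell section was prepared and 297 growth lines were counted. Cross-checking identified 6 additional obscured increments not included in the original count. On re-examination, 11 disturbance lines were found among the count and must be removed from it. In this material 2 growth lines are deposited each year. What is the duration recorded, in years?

Correcting the raw count gives 297 − 11 + 6 = 292 true growth lines.
With 2 growth lines per year, 292 / 2 = 146 years.

146 years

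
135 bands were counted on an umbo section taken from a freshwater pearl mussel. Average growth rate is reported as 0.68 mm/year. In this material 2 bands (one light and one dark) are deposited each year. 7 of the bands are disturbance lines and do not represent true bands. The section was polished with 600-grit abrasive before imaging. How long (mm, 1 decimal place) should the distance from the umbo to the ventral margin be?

Adjusted count: 135 − 7 = 128 bands.
Dividing by 2 bands per year: 128 / 2 = 64 years.
Length ≈ 0.68 × 64 = 43.5 mm.

43.5 mm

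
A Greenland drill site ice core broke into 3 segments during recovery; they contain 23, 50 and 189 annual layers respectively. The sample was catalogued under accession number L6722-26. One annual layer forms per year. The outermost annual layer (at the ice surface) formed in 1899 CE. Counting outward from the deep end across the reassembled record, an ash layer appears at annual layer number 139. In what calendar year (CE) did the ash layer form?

1776 CE

Total annual layers = 23 + 50 + 189 = 262.
Between annual layer 139 and the ice surface there are 262 − 139 = 123 annual layers.
The annual layer at the ice surface is 1899 CE, so the ash layer dates to 1899 − 123 = 1776 CE.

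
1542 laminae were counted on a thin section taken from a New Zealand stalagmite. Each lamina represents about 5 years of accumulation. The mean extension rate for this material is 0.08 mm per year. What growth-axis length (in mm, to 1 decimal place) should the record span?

616.8 mm

1542 laminae at 5 years each span 1542 × 5 = 7710 years.
Length ≈ 0.08 × 7710 = 616.8 mm.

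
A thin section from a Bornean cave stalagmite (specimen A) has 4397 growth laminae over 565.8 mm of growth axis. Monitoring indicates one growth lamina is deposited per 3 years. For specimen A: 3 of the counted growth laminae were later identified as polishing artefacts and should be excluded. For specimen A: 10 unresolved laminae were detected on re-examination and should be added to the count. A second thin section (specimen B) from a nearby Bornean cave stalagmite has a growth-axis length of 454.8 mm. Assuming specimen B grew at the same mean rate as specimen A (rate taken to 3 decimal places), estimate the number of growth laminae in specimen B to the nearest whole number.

3526 growth laminae

Specimen A: after corrections the count is 4397 − 3 + 10 = 4404 growth laminae.
Specimen A: 4404 growth laminae at 3 years each span 4404 × 3 = 13212 years.
A: Extension rate ≈ 565.8 / 13212 = 0.043 mm per year.
For B, 454.8 / 0.043 = 10576.74 years; at 3 years per growth lamina that is 10576.74 / 3 ≈ 3526 growth laminae.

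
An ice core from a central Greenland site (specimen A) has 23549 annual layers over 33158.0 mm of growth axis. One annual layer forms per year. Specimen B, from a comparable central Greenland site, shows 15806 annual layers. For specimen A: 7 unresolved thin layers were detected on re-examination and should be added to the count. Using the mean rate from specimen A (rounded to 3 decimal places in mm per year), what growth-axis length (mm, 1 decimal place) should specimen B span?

Specimen A: after corrections the count is 23549 + 7 = 23556 annual layers.
A: Extension rate ≈ 33158.0 / 23556 = 1.408 mm per year.
For B, 1.408 mm/year × 15806 years = 22254.8 mm.

22254.8 mm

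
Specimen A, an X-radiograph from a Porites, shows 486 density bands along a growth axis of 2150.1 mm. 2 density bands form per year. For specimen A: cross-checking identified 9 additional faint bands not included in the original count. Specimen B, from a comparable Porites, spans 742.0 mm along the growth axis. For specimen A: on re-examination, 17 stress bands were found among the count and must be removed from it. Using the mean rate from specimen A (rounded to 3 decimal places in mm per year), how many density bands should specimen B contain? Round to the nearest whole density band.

Specimen A: after corrections the count is 486 − 17 + 9 = 478 density bands.
Specimen A: 478 density bands at 2 per year is 478 / 2 = 239 years.
A: 2150.1 mm over 239 years gives 2150.1 / 239 ≈ 8.996 mm/yr.
For B, 742.0 / 8.996 = 82.48 years; at 2 density bands per year that is 82.48 × 2 ≈ 165 density bands.

165 density bands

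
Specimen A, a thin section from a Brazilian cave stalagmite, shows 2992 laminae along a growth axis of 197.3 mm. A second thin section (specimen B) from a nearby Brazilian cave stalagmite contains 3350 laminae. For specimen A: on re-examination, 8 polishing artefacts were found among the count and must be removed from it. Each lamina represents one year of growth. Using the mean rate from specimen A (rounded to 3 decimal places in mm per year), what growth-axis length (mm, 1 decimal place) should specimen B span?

Specimen A: true lamina count = 2992 − 8 = 2984.
A: Extension rate ≈ 197.3 / 2984 = 0.066 mm/yr.
For B, 0.066 mm/year × 3350 years = 221.1 mm.

221.1 mm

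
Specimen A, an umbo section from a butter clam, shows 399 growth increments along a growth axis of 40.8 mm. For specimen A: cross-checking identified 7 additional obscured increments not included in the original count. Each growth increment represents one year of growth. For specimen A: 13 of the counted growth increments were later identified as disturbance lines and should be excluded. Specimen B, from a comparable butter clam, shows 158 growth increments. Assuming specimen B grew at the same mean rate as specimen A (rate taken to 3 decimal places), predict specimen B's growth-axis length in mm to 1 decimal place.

16.4 mm

Specimen A: true growth increment count = 399 − 13 + 7 = 393.
A: Extension rate ≈ 40.8 / 393 = 0.104 mm/year.
For B, 0.104 mm/year × 158 years = 16.4 mm.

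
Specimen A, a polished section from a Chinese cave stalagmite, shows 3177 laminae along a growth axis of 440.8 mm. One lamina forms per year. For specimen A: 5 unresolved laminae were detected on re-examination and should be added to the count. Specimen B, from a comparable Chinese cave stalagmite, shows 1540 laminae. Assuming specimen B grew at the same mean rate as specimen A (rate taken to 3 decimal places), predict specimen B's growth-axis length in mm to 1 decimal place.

Specimen A: correcting the raw count gives 3177 + 5 = 3182 true laminae.
A: Extension rate ≈ 440.8 / 3182 = 0.139 mm/yr.
B's length ≈ 0.139 × 1540 = 214.1 mm.

214.1 mm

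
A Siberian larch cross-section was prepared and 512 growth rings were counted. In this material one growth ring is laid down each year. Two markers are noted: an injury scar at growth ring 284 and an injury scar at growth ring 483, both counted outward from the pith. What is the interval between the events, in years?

199 years

Separation: 483 − 284 = 199 growth rings.
That is 199 years at one growth ring per year.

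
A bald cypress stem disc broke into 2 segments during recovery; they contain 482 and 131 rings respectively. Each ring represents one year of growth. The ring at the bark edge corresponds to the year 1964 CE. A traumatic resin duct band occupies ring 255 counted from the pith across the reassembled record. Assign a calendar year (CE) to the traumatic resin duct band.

1606 CE

Total rings = 482 + 131 = 613.
613 − 255 = 358 rings lie beyond the traumatic resin duct band toward the bark edge.
1964 − 358 = 1606 CE.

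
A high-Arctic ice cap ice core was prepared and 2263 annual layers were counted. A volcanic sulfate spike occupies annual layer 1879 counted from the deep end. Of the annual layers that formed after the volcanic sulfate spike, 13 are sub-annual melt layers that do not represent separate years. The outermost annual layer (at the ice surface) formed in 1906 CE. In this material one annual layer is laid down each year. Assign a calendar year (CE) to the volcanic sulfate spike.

1535 CE

Between annual layer 1879 and the ice surface there are 2263 − 1879 = 384 annual layers.
384 − 13 false = 371 true annual layers after the volcanic sulfate spike.
Counting back 371 years from 1906 CE places the volcanic sulfate spike in 1906 − 371 = 1535 CE.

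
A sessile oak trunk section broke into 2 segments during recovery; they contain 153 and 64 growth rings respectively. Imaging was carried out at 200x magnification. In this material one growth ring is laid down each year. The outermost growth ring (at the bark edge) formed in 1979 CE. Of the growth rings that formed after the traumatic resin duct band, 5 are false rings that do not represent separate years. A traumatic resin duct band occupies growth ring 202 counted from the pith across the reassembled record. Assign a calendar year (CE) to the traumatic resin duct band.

Total growth rings = 153 + 64 = 217.
The traumatic resin duct band sits at growth ring 202 from the pith, so 217 − 202 = 15 growth rings formed after it.
15 − 5 false = 10 true growth rings after the traumatic resin duct band.
The growth ring at the bark edge is 1979 CE, so the traumatic resin duct band dates to 1979 − 10 = 1969 CE.

1969 CE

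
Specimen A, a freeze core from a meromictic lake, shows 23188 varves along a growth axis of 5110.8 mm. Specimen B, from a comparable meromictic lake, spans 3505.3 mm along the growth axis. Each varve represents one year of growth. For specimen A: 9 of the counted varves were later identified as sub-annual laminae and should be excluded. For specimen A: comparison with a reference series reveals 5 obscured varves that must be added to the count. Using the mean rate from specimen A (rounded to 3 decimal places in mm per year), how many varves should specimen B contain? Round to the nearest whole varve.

15933 varves

Specimen A: true varve count = 23188 − 9 + 5 = 23184.
A: Extension rate ≈ 5110.8 / 23184 = 0.220 mm/year.
For B, 3505.3 / 0.220 = 15933.18 years ≈ 15933 varves.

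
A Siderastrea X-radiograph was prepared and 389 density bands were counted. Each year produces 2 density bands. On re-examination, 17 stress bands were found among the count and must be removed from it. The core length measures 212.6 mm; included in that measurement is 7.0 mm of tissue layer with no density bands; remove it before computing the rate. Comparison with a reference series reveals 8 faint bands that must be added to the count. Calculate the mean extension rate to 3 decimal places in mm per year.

Correcting the raw count gives 389 − 17 + 8 = 380 true density bands.
380 density bands at 2 per year is 380 / 2 = 190 years.
The growth record spans 212.6 − 7.0 = 205.6 mm.
205.6 mm over 190 years gives 205.6 / 190 ≈ 1.082 mm per year.

1.082 mm per year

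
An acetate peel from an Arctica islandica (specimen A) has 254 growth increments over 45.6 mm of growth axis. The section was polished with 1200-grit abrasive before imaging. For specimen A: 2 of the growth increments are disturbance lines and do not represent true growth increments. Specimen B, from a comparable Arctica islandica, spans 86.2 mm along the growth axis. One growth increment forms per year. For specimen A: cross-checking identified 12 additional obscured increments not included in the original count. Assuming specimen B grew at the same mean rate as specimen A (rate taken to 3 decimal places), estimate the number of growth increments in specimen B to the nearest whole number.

498 growth increments

Specimen A: true growth increment count = 254 − 2 + 12 = 264.
A: Mean rate = 45.6 mm / 264 years ≈ 0.173 mm/year.
B spans 86.2 / 0.173 = 498.27 years ≈ 498 growth increments.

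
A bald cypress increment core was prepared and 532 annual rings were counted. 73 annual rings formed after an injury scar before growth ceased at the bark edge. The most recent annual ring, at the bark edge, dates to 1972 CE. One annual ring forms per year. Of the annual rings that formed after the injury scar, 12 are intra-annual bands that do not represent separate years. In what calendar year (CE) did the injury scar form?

73 annual rings formed after the injury scar.
73 − 12 false = 61 true annual rings after the injury scar.
Counting back 61 years from 1972 CE places the injury scar in 1972 − 61 = 1911 CE.

1911 CE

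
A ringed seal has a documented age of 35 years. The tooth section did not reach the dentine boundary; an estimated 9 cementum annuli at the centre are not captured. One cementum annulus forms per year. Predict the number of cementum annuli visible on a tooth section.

At one cementum annulus per year, 35 years correspond to 35 cementum annuli.
Subtracting the 9 cementum annuli not captured gives 35 − 9 = 26 cementum annuli in the record.

26 cementum annuli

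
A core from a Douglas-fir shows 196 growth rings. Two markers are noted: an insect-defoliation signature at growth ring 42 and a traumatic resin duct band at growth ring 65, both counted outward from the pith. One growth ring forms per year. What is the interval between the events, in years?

23 yr

The two markers are separated by 65 − 42 = 23 growth rings.
One growth ring per year makes the interval 23 years.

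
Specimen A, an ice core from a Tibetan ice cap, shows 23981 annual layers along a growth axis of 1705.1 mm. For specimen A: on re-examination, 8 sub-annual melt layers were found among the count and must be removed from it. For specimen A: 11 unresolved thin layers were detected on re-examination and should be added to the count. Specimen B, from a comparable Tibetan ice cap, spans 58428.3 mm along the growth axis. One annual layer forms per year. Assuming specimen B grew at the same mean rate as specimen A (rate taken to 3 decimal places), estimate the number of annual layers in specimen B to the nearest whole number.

822934 annual layers

Specimen A: true annual layer count = 23981 − 8 + 11 = 23984.
A: Extension rate ≈ 1705.1 / 23984 = 0.071 mm/yr.
Specimen B: 58428.3 mm / 0.071 mm per year = 822933.80 years ≈ 822934 annual layers.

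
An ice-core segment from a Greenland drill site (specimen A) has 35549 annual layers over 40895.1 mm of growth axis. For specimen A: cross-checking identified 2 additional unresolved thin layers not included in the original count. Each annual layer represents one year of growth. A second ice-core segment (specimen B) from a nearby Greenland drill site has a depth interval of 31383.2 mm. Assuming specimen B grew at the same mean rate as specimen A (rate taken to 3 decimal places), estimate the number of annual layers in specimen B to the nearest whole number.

Specimen A: adjusted count: 35549 + 2 = 35551 annual layers.
A: 40895.1 mm over 35551 years gives 40895.1 / 35551 ≈ 1.150 mm/yr.
Specimen B: 31383.2 mm / 1.150 mm per year = 27289.74 years ≈ 27290 annual layers.

27290 annual layers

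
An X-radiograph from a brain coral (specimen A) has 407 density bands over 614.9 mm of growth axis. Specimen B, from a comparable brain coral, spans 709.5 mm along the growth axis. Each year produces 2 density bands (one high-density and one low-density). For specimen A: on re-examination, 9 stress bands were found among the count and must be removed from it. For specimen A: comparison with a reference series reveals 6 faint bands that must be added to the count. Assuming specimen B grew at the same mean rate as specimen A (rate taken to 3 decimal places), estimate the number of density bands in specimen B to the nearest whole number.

Specimen A: correcting the raw count gives 407 − 9 + 6 = 404 true density bands.
Specimen A: with 2 density bands per year, 404 / 2 = 202 years.
A: Extension rate ≈ 614.9 / 202 = 3.044 mm/year.
B spans 709.5 / 3.044 = 233.08 years; at 2 density bands per year that is 233.08 × 2 ≈ 466 density bands.

466 density bands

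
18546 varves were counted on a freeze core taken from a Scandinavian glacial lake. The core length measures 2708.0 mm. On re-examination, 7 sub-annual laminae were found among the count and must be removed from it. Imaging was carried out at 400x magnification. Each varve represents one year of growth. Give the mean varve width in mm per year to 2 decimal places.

0.15 mm per year

Correcting the raw count gives 18546 − 7 = 18539 true varves.
2708.0 mm over 18539 years gives 2708.0 / 18539 ≈ 0.15 mm per year.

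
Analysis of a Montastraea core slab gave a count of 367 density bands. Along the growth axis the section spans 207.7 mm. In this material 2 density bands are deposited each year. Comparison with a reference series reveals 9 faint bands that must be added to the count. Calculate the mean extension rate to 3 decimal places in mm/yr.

Adjusted count: 367 + 9 = 376 density bands.
376 density bands at 2 per year is 376 / 2 = 188 years.
Extension rate ≈ 207.7 / 188 = 1.105 mm/yr.

1.105 mm/yr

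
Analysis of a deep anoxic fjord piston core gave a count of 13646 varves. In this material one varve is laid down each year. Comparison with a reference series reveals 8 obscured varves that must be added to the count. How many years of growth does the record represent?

13654 years

Adjusted count: 13646 + 8 = 13654 varves.
With a one-to-one varve periodicity this is 13654 years.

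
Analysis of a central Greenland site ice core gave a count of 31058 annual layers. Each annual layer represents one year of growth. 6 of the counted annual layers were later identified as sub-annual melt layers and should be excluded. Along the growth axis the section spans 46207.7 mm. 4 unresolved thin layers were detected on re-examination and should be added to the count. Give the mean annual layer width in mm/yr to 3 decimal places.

Correcting the raw count gives 31058 − 6 + 4 = 31056 true annual layers.
Mean rate = 46207.7 mm / 31056 years ≈ 1.488 mm/yr.

1.488 mm/yr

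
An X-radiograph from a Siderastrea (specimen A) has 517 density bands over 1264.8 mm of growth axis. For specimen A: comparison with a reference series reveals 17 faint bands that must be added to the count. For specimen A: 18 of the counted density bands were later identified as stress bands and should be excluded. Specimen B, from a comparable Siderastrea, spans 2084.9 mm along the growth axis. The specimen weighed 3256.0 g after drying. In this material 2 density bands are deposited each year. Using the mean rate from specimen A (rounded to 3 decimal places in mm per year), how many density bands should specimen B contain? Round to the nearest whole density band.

Specimen A: after corrections the count is 517 − 18 + 17 = 516 density bands.
Specimen A: dividing by 2 density bands per year: 516 / 2 = 258 years.
A: 1264.8 mm over 258 years gives 1264.8 / 258 ≈ 4.902 mm/year.
Specimen B: 2084.9 mm / 4.902 mm per year = 425.32 years; at 2 density bands per year that is 425.32 × 2 ≈ 851 density bands.

851 density bands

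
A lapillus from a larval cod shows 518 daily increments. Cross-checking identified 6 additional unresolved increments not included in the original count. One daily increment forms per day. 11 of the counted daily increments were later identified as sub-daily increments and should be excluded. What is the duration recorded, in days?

True daily increment count = 518 − 11 + 6 = 513.
At one daily increment per day, that is 513 days.

513 d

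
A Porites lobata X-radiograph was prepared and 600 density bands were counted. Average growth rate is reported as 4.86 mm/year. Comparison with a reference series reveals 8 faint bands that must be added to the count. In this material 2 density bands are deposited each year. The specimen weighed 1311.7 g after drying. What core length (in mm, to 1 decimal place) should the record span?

1477.4 mm

True density band count = 600 + 8 = 608.
With 2 density bands per year, 608 / 2 = 304 years.
304 years at 4.86 mm/year gives 4.86 × 304 = 1477.4 mm.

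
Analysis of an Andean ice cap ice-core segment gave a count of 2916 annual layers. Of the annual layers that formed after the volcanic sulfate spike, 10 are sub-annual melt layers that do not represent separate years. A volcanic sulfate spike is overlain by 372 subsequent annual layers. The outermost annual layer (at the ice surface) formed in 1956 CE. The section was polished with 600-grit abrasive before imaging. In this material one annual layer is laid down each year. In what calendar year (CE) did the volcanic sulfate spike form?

372 annual layers post-date the volcanic sulfate spike.
Removing the 10 false annual layers leaves 372 − 10 = 362 true annual layers beyond the volcanic sulfate spike.
1956 − 362 = 1594 CE.

1594 CE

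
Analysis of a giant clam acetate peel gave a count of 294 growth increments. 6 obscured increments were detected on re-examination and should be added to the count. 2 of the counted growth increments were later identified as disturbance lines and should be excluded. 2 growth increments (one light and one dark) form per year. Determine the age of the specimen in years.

149 years

Adjusted count: 294 − 2 + 6 = 298 growth increments.
298 growth increments at 2 per year is 298 / 2 = 149 years.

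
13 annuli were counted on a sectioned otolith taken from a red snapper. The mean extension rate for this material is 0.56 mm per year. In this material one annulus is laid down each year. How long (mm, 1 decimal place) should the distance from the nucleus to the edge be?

7.3 mm

The record spans 13 years at 0.56 mm per year.
Predicted length = 0.56 mm/year × 13 years = 7.3 mm.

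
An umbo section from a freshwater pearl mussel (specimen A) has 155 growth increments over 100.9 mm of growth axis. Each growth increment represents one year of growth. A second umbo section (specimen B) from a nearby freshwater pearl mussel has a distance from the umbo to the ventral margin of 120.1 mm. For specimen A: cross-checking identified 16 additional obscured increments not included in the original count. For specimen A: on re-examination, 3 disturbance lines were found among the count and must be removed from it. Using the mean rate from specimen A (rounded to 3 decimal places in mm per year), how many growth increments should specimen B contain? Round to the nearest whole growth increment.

Specimen A: correcting the raw count gives 155 − 3 + 16 = 168 true growth increments.
A: Mean rate = 100.9 mm / 168 years ≈ 0.601 mm per year.
For B, 120.1 / 0.601 = 199.83 years ≈ 200 growth increments.

200 growth increments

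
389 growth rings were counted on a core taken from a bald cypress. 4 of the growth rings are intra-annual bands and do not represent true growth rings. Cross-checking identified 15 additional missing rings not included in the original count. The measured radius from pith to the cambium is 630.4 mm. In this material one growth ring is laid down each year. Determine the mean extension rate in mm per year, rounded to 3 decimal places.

1.576 mm per year

True growth ring count = 389 − 4 + 15 = 400.
Mean rate = 630.4 mm / 400 years ≈ 1.576 mm per year.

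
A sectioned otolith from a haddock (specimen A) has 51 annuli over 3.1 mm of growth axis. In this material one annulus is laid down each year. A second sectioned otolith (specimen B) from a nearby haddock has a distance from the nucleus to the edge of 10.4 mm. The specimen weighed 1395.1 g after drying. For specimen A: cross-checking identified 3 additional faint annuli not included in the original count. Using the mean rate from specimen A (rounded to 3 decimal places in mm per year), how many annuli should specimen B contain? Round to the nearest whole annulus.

182 annuli

Specimen A: adjusted count: 51 + 3 = 54 annuli.
A: Mean rate = 3.1 mm / 54 years ≈ 0.057 mm/year.
Specimen B: 10.4 mm / 0.057 mm per year = 182.46 years ≈ 182 annuli.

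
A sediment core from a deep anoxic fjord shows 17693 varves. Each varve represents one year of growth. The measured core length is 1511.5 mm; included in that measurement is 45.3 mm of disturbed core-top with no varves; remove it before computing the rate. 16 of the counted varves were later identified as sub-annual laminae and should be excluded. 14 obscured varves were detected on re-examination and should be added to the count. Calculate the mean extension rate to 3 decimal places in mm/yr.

True varve count = 17693 − 16 + 14 = 17691.
Net length = 1511.5 − 45.3 = 1466.2 mm.
Mean rate = 1466.2 mm / 17691 years ≈ 0.083 mm/yr.

0.083 mm/yr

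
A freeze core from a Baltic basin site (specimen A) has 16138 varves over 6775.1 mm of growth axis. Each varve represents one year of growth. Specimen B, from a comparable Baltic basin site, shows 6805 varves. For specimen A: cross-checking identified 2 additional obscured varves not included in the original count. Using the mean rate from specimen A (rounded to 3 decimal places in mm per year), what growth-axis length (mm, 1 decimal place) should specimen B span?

2858.1 mm

Specimen A: true varve count = 16138 + 2 = 16140.
A: 6775.1 mm over 16140 years gives 6775.1 / 16140 ≈ 0.420 mm per year.
B's length ≈ 0.420 × 6805 = 2858.1 mm.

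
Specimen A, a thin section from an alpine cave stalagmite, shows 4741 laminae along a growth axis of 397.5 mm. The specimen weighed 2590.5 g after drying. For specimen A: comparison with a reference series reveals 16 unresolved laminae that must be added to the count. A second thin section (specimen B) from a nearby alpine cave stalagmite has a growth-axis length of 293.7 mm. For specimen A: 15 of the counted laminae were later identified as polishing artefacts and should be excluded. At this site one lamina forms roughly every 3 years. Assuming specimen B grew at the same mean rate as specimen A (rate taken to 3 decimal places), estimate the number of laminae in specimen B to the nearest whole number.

Specimen A: after corrections the count is 4741 − 15 + 16 = 4742 laminae.
Specimen A: multiplying by 3 years per lamina: 4742 × 3 = 14226 years.
A: Extension rate ≈ 397.5 / 14226 = 0.028 mm/year.
For B, 293.7 / 0.028 = 10489.29 years; at 3 years per lamina that is 10489.29 / 3 ≈ 3496 laminae.

3496 laminae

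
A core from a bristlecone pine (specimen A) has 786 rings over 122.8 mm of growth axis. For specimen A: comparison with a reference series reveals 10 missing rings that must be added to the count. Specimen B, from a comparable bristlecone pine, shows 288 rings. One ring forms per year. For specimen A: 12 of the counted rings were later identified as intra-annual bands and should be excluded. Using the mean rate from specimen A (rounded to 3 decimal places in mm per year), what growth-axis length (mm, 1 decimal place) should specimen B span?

45.2 mm

Specimen A: true ring count = 786 − 12 + 10 = 784.
A: Mean rate = 122.8 mm / 784 years ≈ 0.157 mm per year.
Length of B = 0.157 × 288 = 45.2 mm.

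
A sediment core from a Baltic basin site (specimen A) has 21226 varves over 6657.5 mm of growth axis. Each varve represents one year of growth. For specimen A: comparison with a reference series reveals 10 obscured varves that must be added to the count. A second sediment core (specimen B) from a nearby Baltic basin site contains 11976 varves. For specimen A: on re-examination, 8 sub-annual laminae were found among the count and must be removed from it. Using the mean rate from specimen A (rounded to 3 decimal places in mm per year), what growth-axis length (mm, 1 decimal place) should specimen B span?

3760.5 mm

Specimen A: true varve count = 21226 − 8 + 10 = 21228.
A: Extension rate ≈ 6657.5 / 21228 = 0.314 mm/yr.
B's length ≈ 0.314 × 11976 = 3760.5 mm.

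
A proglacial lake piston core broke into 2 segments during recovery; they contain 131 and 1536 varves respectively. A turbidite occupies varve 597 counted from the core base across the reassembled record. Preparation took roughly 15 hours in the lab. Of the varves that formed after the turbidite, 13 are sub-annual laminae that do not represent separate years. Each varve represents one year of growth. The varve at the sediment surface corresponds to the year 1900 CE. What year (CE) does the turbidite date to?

843 CE

Total varves = 131 + 1536 = 1667.
The turbidite sits at varve 597 from the core base, so 1667 − 597 = 1070 varves formed after it.
Excluding 13 false varves: 1070 − 13 = 1057.
1900 − 1057 = 843 CE.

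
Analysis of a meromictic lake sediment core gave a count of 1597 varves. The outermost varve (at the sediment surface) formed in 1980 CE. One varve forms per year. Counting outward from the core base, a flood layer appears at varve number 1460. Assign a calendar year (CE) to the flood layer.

1843 CE

1597 − 1460 = 137 varves lie beyond the flood layer toward the sediment surface.
Counting back 137 years from 1980 CE places the flood layer in 1980 − 137 = 1843 CE.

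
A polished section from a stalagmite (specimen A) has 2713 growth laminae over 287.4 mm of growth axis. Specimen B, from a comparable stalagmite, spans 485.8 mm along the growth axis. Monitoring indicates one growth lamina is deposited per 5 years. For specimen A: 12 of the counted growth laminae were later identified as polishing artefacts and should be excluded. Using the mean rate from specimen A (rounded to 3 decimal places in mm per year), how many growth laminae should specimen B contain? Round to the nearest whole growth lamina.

Specimen A: correcting the raw count gives 2713 − 12 = 2701 true growth laminae.
Specimen A: 2701 growth laminae at 5 years each span 2701 × 5 = 13505 years.
A: Mean rate = 287.4 mm / 13505 years ≈ 0.021 mm per year.
For B, 485.8 / 0.021 = 23133.33 years; at 5 years per growth lamina that is 23133.33 / 5 ≈ 4627 growth laminae.

4627 growth laminae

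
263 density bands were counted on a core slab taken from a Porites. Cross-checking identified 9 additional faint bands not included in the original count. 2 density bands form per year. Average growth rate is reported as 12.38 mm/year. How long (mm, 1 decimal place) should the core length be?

Adjusted count: 263 + 9 = 272 density bands.
272 density bands at 2 per year is 272 / 2 = 136 years.
Predicted length = 12.38 mm/year × 136 years = 1683.7 mm.

1683.7 mm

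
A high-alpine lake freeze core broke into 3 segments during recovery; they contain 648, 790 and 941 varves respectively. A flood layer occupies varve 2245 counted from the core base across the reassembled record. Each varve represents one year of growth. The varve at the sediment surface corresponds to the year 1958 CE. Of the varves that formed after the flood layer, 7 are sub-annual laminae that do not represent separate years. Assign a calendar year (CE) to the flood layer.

Total varves = 648 + 790 + 941 = 2379.
The flood layer sits at varve 2245 from the core base, so 2379 − 2245 = 134 varves formed after it.
Removing the 7 false varves leaves 134 − 7 = 127 true varves beyond the flood layer.
Counting back 127 years from 1958 CE places the flood layer in 1958 − 127 = 1831 CE.

1831 CE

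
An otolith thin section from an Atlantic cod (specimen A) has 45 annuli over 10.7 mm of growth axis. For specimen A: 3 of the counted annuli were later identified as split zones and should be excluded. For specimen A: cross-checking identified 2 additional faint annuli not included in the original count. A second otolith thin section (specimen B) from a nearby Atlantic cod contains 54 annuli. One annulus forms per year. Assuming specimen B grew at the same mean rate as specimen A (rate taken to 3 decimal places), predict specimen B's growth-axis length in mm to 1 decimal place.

13.1 mm

Specimen A: true annulus count = 45 − 3 + 2 = 44.
A: Mean rate = 10.7 mm / 44 years ≈ 0.243 mm/year.
For B, 0.243 mm/year × 54 years = 13.1 mm.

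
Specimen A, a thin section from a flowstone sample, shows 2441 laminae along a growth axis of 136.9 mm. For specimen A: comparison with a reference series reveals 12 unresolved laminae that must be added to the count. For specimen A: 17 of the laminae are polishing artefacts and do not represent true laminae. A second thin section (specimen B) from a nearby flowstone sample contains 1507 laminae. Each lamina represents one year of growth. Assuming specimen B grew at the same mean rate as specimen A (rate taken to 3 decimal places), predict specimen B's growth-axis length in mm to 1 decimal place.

84.4 mm

Specimen A: adjusted count: 2441 − 17 + 12 = 2436 laminae.
A: Mean rate = 136.9 mm / 2436 years ≈ 0.056 mm/year.
B's length ≈ 0.056 × 1507 = 84.4 mm.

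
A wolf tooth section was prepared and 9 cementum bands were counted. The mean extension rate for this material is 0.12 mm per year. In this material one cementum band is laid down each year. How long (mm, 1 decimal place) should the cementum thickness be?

1.1 mm

The record spans 9 years at 0.12 mm per year.
9 years at 0.12 mm/year gives 0.12 × 9 = 1.1 mm.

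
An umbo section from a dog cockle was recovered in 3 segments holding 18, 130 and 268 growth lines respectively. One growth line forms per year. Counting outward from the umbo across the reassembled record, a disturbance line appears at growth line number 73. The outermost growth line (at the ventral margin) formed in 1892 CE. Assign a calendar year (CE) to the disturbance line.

1549 CE

Total growth lines = 18 + 130 + 268 = 416.
Between growth line 73 and the ventral margin there are 416 − 73 = 343 growth lines.
1892 − 343 = 1549 CE.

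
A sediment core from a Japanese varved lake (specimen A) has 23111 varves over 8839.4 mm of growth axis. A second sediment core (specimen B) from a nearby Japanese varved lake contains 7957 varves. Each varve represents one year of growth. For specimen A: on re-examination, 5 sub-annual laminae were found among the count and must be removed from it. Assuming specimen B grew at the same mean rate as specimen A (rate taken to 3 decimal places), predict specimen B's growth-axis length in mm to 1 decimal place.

3047.5 mm

Specimen A: after corrections the count is 23111 − 5 = 23106 varves.
A: 8839.4 mm over 23106 years gives 8839.4 / 23106 ≈ 0.383 mm/year.
B's length ≈ 0.383 × 7957 = 3047.5 mm.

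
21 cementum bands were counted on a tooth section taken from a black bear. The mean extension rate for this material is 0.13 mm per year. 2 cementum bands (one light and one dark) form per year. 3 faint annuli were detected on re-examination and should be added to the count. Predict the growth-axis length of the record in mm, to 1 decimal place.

True cementum band count = 21 + 3 = 24.
With 2 cementum bands per year, 24 / 2 = 12 years.
12 years at 0.13 mm/year gives 0.13 × 12 = 1.6 mm.

1.6 mm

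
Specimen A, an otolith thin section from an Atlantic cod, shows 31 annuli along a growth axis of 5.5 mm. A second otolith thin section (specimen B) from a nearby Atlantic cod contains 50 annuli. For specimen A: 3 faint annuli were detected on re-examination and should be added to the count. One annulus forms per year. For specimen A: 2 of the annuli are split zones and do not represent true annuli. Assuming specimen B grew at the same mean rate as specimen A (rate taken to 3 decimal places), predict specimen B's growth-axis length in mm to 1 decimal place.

8.6 mm

Specimen A: after corrections the count is 31 − 2 + 3 = 32 annuli.
A: 5.5 mm over 32 years gives 5.5 / 32 ≈ 0.172 mm/yr.
For B, 0.172 mm/year × 50 years = 8.6 mm.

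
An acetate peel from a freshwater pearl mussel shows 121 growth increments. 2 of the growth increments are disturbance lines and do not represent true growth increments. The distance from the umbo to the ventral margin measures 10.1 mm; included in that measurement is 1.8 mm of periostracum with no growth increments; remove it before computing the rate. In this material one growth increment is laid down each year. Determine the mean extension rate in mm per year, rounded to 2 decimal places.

0.07 mm per year

Adjusted count: 121 − 2 = 119 growth increments.
Net length = 10.1 − 1.8 = 8.3 mm.
Mean rate = 8.3 mm / 119 years ≈ 0.07 mm per year.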